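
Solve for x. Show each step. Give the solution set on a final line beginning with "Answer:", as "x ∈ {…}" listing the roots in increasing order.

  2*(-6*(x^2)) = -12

Step 1. [2*(-6*(x^2)) = -12] divide by the outer 2, so div: -6*(x^2) = -6.
Step 2. [-6*(x^2) = -6] -6·(inner) — divide through by -6. So div: x^2 = 1.
Step 3. [x^2 = 1] √ both sides: 1 ≥ 0 gives two branches ⇒ sqrt: x = 1 or -1.

Answer: x ∈ {-1, 1}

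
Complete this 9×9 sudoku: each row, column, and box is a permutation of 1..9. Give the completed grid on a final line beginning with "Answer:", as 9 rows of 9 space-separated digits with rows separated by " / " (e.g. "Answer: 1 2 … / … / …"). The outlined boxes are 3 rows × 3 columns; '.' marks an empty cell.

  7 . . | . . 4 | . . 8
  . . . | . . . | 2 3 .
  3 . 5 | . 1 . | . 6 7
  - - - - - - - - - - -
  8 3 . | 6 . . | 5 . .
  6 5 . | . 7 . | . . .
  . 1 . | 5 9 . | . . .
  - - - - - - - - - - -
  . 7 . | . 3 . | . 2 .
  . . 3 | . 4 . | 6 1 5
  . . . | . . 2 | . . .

Step 1. [r5c4∈{1,2,3,4,8}] in col 4, 4 fits only at r5c4, so r5c4=4.
Step 2. [r4c6∈{1}] only 1 remains possible at r4c6. So r4c6=1.
Step 3. [r6c9∈{2,3,4,6}] row 6 places 6 nowhere but r6c9. So r6c9=6.
Step 4. [r4c5∈{2}] r4c5's peers cover all but 2 ⇒ r4c5=2.
Step 5. [r5c9∈{1,2,3,9}] across col 9, 2 lands solely at r5c9, so r5c9=2.
Step 6. [r5c3∈{9}] r5c3's peers cover all but 9, so r5c3=9.
Step 7. [r2c9∈{1,4,9}] across col 9, 1 lands solely at r2c9. So r2c9=1.
Step 8. [r1c7∈{9}] nothing but 9 survives at r1c7 ⇒ r1c7=9.
Step 9. [r5c8∈{8}] r5c8 is down to just 8. So r5c8=8.
Step 10. [r6c6∈{3,8}] row 6 places 8 nowhere but r6c6, so r6c6=8.
Step 11. [r3c6∈{9}] r3c6's peers cover all but 9, so r3c6=9.
Step 12. [r3c7∈{4}] r3c7's peers cover all but 4. So r3c7=4.
Step 13. [r1c3∈{1,2,6}] row 1 places 1 nowhere but r1c3, so r1c3=1.
Step 14. [r8c6∈{7}] r8c6 is down to just 7. So r8c6=7.
Step 15. [r9c9∈{3,4,9}] 3 has one home in col 9: r9c9. So r9c9=3.
Step 16. [r6c3∈{2,4,7}] col 3 places 2 nowhere but r6c3, so r6c3=2.
Step 17. [r6c1∈{4}] r6c1's peers cover all but 4 ⇒ r6c1=4.
Step 18. [r2c1∈{9}] r2c1's peers cover all but 9 ⇒ r2c1=9.
Step 19. [r7c7∈{8}] only 8 remains possible at r7c7, so r7c7=8.
Step 20. [r6c8∈{7}] r6c8's peers cover all but 7, so r6c8=7.
Step 21. [r1c4∈{2,3}] r1c4 is the only open cell in row 1 admitting 3, so r1c4=3.
Step 22. [r1c2∈{2,6}] across row 1, 2 lands solely at r1c2 ⇒ r1c2=2.
Step 23. [r3c2∈{8}] r3c2 has the single candidate 8 ⇒ r3c2=8.
Step 24. [r1c5∈{5,6}] r1c5 is the only open cell in row 1 admitting 6. So r1c5=6.
Step 25. [r9c3∈{4,6,8}] 8 has one home in col 3: r9c3 ⇒ r9c3=8.
Step 26. [r9c2∈{4,6,9}] in row 9, 6 fits only at r9c2. So r9c2=6.
Step 27. [r9c8∈{4,9}] across row 9, 4 lands solely at r9c8 ⇒ r9c8=4.
Step 28. [r9c5∈{5}] r9c5 has the single candidate 5, so r9c5=5.
Step 29. [r9c4∈{1,9}] in row 9, 9 fits only at r9c4. So r9c4=9.
Step 30. [r2c2∈{4}] r2c2's peers cover all but 4. So r2c2=4.
Step 31. [r5c7∈{1,3}] 1 has one home in row 5: r5c7, so r5c7=1.
Step 32. [r8c4∈{8}] nothing but 8 survives at r8c4, so r8c4=8.
Step 33. [r7c4∈{1}] r7c4's peers cover all but 1 ⇒ r7c4=1.
Step 34. [r7c9∈{9}] only 9 remains possible at r7c9 ⇒ r7c9=9.
Step 35. [r9c1∈{1}] only 1 remains possible at r9c1 ⇒ r9c1=1.
Step 36. [r9c7∈{7}] r9c7's peers cover all but 7, so r9c7=7.
Step 37. [r1c8∈{5}] nothing but 5 survives at r1c8, so r1c8=5.
Step 38. [r2c6∈{5}] nothing but 5 survives at r2c6, so r2c6=5.
Step 39. [r8c1∈{2}] r8c1 has the single candidate 2. So r8c1=2.
Step 40. [r3c4∈{2}] r3c4 has the single candidate 2, so r3c4=2.
Step 41. [r8c2∈{9}] r8c2 has the single candidate 9 ⇒ r8c2=9.
Step 42. [r7c1∈{5}] r7c1 is down to just 5. So r7c1=5.
Step 43. [r4c3∈{7}] r4c3 is down to just 7, so r4c3=7.
Step 44. [r6c7∈{3}] r6c7's peers cover all but 3, so r6c7=3.
Step 45. [r2c4∈{7}] r2c4's peers cover all but 7 ⇒ r2c4=7.
Step 46. [r4c9∈{4}] r4c9 has the single candidate 4, so r4c9=4.
Step 47. [r2c3∈{6}] r2c3's peers cover all but 6 ⇒ r2c3=6.
Step 48. [r5c6∈{3}] only 3 remains possible at r5c6, so r5c6=3.
Step 49. [r7c3∈{4}] only 4 remains possible at r7c3, so r7c3=4.
Step 50. [r7c6∈{6}] r7c6 is down to just 6, so r7c6=6.
Step 51. [r4c8∈{9}] nothing but 9 survives at r4c8. So r4c8=9.
Step 52. [r2c5∈{8}] nothing but 8 survives at r2c5. So r2c5=8.

Answer: 7 2 1 3 6 4 9 5 8 / 9 4 6 7 8 5 2 3 1 / 3 8 5 2 1 9 4 6 7 / 8 3 7 6 2 1 5 9 4 / 6 5 9 4 7 3 1 8 2 / 4 1 2 5 9 8 3 7 6 / 5 7 4 1 3 6 8 2 9 / 2 9 3 8 4 7 6 1 5 / 1 6 8 9 5 2 7 4 3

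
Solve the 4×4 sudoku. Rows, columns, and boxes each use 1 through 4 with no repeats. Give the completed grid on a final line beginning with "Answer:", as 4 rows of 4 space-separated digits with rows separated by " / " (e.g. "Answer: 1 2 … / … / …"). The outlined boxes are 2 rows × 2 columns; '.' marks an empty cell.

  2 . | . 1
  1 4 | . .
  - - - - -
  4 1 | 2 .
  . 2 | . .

Step 1. [r2c3∈{3}] r2c3 is down to just 3, so r2c3=3.
Step 2. [r4c4∈{3,4}] r4c4 is the only open cell in col 4 admitting 4, so r4c4=4.
Step 3. [r3c4∈{3}] nothing but 3 survives at r3c4, so r3c4=3.
Step 4. [r4c3∈{1}] only 1 remains possible at r4c3. So r4c3=1.
Step 5. [r1c3∈{4}] only 4 remains possible at r1c3 ⇒ r1c3=4.
Step 6. [r4c1∈{3}] only 3 remains possible at r4c1, so r4c1=3.
Step 7. [r2c4∈{2}] r2c4's peers cover all but 2, so r2c4=2.
Step 8. [r1c2∈{3}] r1c2 has the single candidate 3, so r1c2=3.

Answer: 2 3 4 1 / 1 4 3 2 / 4 1 2 3 / 3 2 1 4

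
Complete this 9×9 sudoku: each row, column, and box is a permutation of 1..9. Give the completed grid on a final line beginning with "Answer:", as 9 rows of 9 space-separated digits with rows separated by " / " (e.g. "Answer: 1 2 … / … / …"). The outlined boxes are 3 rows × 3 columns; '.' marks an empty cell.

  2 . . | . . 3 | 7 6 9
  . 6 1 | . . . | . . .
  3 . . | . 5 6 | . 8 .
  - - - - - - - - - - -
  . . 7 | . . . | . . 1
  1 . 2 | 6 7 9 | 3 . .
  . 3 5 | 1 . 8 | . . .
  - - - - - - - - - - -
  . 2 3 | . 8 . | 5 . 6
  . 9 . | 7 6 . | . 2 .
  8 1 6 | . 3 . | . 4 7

Step 1. [r2c5∈{2,4,9}] in col 5, 9 fits only at r2c5. So r2c5=9.
Step 2. [r8c3∈{4}] r8c3's peers cover all but 4, so r8c3=4.
Step 3. [r9c7∈{9}] r9c7's peers cover all but 9, so r9c7=9.
Step 4. [r4c4∈{2,3,4,5}] across row 4, 3 lands solely at r4c4, so r4c4=3.
Step 5. [r4c6∈{2,4,5}] in box 5, 5 fits only at r4c6, so r4c6=5.
Step 6. [r3c7∈{1,2,4}] 1 has one home in row 3: r3c7 ⇒ r3c7=1.
Step 7. [r2c4∈{2,4,8}] row 2 places 8 nowhere but r2c4. So r2c4=8.
Step 8. [r1c4∈{4}] r1c4's peers cover all but 4 ⇒ r1c4=4.
Step 9. [r3c4∈{2}] nothing but 2 survives at r3c4. So r3c4=2.
Step 10. [r3c9∈{4}] r3c9 is down to just 4, so r3c9=4.
Step 11. [r6c9∈{2}] nothing but 2 survives at r6c9, so r6c9=2.
Step 12. [r2c1∈{4,5,7}] 4 has one home in row 2: r2c1 ⇒ r2c1=4.
Step 13. [r5c2∈{4,8}] across row 5, 4 lands solely at r5c2. So r5c2=4.
Step 14. [r5c9∈{5,8}] row 5 places 8 nowhere but r5c9, so r5c9=8.
Step 15. [r2c9∈{3,5}] r2c9 is the only open cell in col 9 admitting 5, so r2c9=5.
Step 16. [r4c8∈{9}] nothing but 9 survives at r4c8 ⇒ r4c8=9.
Step 17. [r4c1∈{6}] r4c1's peers cover all but 6 ⇒ r4c1=6.
Step 18. [r4c7∈{4}] r4c7's peers cover all but 4 ⇒ r4c7=4.
Step 19. [r7c8∈{1}] r7c8 has the single candidate 1. So r7c8=1.
Step 20. [r1c3∈{8}] r1c3's peers cover all but 8. So r1c3=8.
Step 21. [r8c7∈{8}] r8c7 has the single candidate 8. So r8c7=8.
Step 22. [r8c6∈{1}] r8c6 has the single candidate 1 ⇒ r8c6=1.
Step 23. [r4c5∈{2}] r4c5 has the single candidate 2, so r4c5=2.
Step 24. [r5c8∈{5}] r5c8 is down to just 5, so r5c8=5.
Step 25. [r3c2∈{7}] r3c2 has the single candidate 7 ⇒ r3c2=7.
Step 26. [r8c1∈{5}] only 5 remains possible at r8c1, so r8c1=5.
Step 27. [r2c6∈{7}] nothing but 7 survives at r2c6 ⇒ r2c6=7.
Step 28. [r2c7∈{2}] r2c7's peers cover all but 2. So r2c7=2.
Step 29. [r2c8∈{3}] only 3 remains possible at r2c8 ⇒ r2c8=3.
Step 30. [r4c2∈{8}] r4c2 is down to just 8, so r4c2=8.
Step 31. [r6c7∈{6}] r6c7 has the single candidate 6 ⇒ r6c7=6.
Step 32. [r9c4∈{5}] nothing but 5 survives at r9c4 ⇒ r9c4=5.
Step 33. [r7c4∈{9}] r7c4 has the single candidate 9, so r7c4=9.
Step 34. [r1c2∈{5}] r1c2 has the single candidate 5 ⇒ r1c2=5.
Step 35. [r3c3∈{9}] only 9 remains possible at r3c3. So r3c3=9.
Step 36. [r6c1∈{9}] r6c1 is down to just 9 ⇒ r6c1=9.
Step 37. [r6c5∈{4}] nothing but 4 survives at r6c5 ⇒ r6c5=4.
Step 38. [r6c8∈{7}] r6c8 is down to just 7. So r6c8=7.
Step 39. [r8c9∈{3}] r8c9 is down to just 3. So r8c9=3.
Step 40. [r7c1∈{7}] r7c1 is down to just 7. So r7c1=7.
Step 41. [r9c6∈{2}] r9c6 is down to just 2 ⇒ r9c6=2.
Step 42. [r7c6∈{4}] r7c6 has the single candidate 4, so r7c6=4.
Step 43. [r1c5∈{1}] nothing but 1 survives at r1c5, so r1c5=1.

Answer: 2 5 8 4 1 3 7 6 9 / 4 6 1 8 9 7 2 3 5 / 3 7 9 2 5 6 1 8 4 / 6 8 7 3 2 5 4 9 1 / 1 4 2 6 7 9 3 5 8 / 9 3 5 1 4 8 6 7 2 / 7 2 3 9 8 4 5 1 6 / 5 9 4 7 6 1 8 2 3 / 8 1 6 5 3 2 9 4 7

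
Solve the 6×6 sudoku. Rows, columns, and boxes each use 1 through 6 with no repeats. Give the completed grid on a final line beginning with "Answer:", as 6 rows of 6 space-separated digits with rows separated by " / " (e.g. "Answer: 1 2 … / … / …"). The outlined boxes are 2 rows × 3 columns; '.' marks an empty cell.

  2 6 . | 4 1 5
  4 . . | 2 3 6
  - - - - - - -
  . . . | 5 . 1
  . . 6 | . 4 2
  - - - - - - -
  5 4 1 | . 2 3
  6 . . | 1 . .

Step 1. [r3c1∈{3}] only 3 remains possible at r3c1. So r3c1=3.
Step 2. [r2c2∈{1,5}] r2c2 is the only open cell in row 2 admitting 1, so r2c2=1.
Step 3. [r3c2∈{2}] r3c2's peers cover all but 2. So r3c2=2.
Step 4. [r6c2∈{3}] r6c2 is down to just 3. So r6c2=3.
Step 5. [r5c4∈{6}] r5c4 has the single candidate 6 ⇒ r5c4=6.
Step 6. [r3c3∈{4}] r3c3 has the single candidate 4 ⇒ r3c3=4.
Step 7. [r3c5∈{6}] r3c5 has the single candidate 6 ⇒ r3c5=6.
Step 8. [r1c3∈{3}] nothing but 3 survives at r1c3 ⇒ r1c3=3.
Step 9. [r6c6∈{4}] r6c6 is down to just 4, so r6c6=4.
Step 10. [r4c4∈{3}] only 3 remains possible at r4c4. So r4c4=3.
Step 11. [r4c2∈{5}] r4c2 has the single candidate 5, so r4c2=5.
Step 12. [r6c3∈{2}] r6c3 has the single candidate 2 ⇒ r6c3=2.
Step 13. [r6c5∈{5}] r6c5 is down to just 5, so r6c5=5.
Step 14. [r2c3∈{5}] r2c3 has the single candidate 5. So r2c3=5.
Step 15. [r4c1∈{1}] r4c1 has the single candidate 1. So r4c1=1.

Answer: 2 6 3 4 1 5 / 4 1 5 2 3 6 / 3 2 4 5 6 1 / 1 5 6 3 4 2 / 5 4 1 6 2 3 / 6 3 2 1 5 4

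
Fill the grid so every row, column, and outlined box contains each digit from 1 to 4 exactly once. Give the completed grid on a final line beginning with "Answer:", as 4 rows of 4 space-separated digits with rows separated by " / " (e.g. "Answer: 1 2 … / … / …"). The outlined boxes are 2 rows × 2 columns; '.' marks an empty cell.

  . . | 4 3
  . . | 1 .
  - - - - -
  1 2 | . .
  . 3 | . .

Step 1. [r2c1∈{2,3,4}] across row 2, 3 lands solely at r2c1, so r2c1=3.
Step 2. [r4c4∈{1,2,4}] r4c4 is the only open cell in row 4 admitting 1. So r4c4=1.
Step 3. [r2c2∈{4}] r2c2 is down to just 4, so r2c2=4.
Step 4. [r4c3∈{2}] only 2 remains possible at r4c3, so r4c3=2.
Step 5. [r3c4∈{4}] r3c4 is down to just 4. So r3c4=4.
Step 6. [r4c1∈{4}] r4c1 is down to just 4. So r4c1=4.
Step 7. [r3c3∈{3}] only 3 remains possible at r3c3, so r3c3=3.
Step 8. [r1c1∈{2}] r1c1 has the single candidate 2, so r1c1=2.
Step 9. [r2c4∈{2}] r2c4 is down to just 2 ⇒ r2c4=2.
Step 10. [r1c2∈{1}] r1c2 is down to just 1, so r1c2=1.

Answer: 2 1 4 3 / 3 4 1 2 / 1 2 3 4 / 4 3 2 1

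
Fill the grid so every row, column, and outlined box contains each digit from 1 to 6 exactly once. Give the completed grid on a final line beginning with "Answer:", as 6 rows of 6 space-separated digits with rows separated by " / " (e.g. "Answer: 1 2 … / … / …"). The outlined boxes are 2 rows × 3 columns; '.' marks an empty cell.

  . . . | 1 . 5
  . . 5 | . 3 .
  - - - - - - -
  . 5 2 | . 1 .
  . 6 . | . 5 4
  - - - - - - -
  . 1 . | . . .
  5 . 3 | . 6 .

Step 1. [r4c4∈{2,3}] 2 has one home in row 4: r4c4 ⇒ r4c4=2.
Step 2. [r3c1∈{3,4}] r3c1 is the only open cell in row 3 admitting 4, so r3c1=4.
Step 3. [r6c4∈{4}] only 4 remains possible at r6c4. So r6c4=4.
Step 4. [r5c5∈{2}] r5c5's peers cover all but 2, so r5c5=2.
Step 5. [r2c1∈{1,2,6}] in row 2, 1 fits only at r2c1. So r2c1=1.
Step 6. [r1c1∈{2,3,6}] in col 1, 2 fits only at r1c1 ⇒ r1c1=2.
Step 7. [r2c4∈{6}] r2c4 is down to just 6 ⇒ r2c4=6.
Step 8. [r1c5∈{4}] r1c5 has the single candidate 4, so r1c5=4.
Step 9. [r3c4∈{3}] r3c4's peers cover all but 3. So r3c4=3.
Step 10. [r5c1∈{6}] r5c1 has the single candidate 6. So r5c1=6.
Step 11. [r5c4∈{5}] r5c4 is down to just 5, so r5c4=5.
Step 12. [r4c1∈{3}] r4c1 has the single candidate 3, so r4c1=3.
Step 13. [r3c6∈{6}] r3c6 has the single candidate 6 ⇒ r3c6=6.
Step 14. [r5c3∈{4}] only 4 remains possible at r5c3 ⇒ r5c3=4.
Step 15. [r6c6∈{1}] only 1 remains possible at r6c6 ⇒ r6c6=1.
Step 16. [r6c2∈{2}] only 2 remains possible at r6c2, so r6c2=2.
Step 17. [r1c3∈{6}] nothing but 6 survives at r1c3, so r1c3=6.
Step 18. [r1c2∈{3}] r1c2 is down to just 3, so r1c2=3.
Step 19. [r2c6∈{2}] r2c6 has the single candidate 2 ⇒ r2c6=2.
Step 20. [r4c3∈{1}] r4c3's peers cover all but 1. So r4c3=1.
Step 21. [r5c6∈{3}] only 3 remains possible at r5c6 ⇒ r5c6=3.
Step 22. [r2c2∈{4}] nothing but 4 survives at r2c2. So r2c2=4.

Answer: 2 3 6 1 4 5 / 1 4 5 6 3 2 / 4 5 2 3 1 6 / 3 6 1 2 5 4 / 6 1 4 5 2 3 / 5 2 3 4 6 1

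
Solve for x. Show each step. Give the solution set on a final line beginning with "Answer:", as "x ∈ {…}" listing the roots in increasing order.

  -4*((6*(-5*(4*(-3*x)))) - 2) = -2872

Step 1. [-4*((6*(-5*(4*(-3*x)))) - 2) = -2872] -4·(inner) — divide through by -4. So div: (6*(-5*(4*(-3*x)))) - 2 = 718.
Step 2. [(6*(-5*(4*(-3*x)))) - 2 = 718] -2 is outermost — add 2 both sides ⇒ sub: 6*(-5*(4*(-3*x))) = 720.
Step 3. [6*(-5*(4*(-3*x))) = 720] LHS = 6·(…); ÷6 both sides ⇒ div: -5*(4*(-3*x)) = 120.
Step 4. [-5*(4*(-3*x)) = 120] -5 out front; divide by -5, so div: 4*(-3*x) = -24.
Step 5. [4*(-3*x) = -24] leading coefficient 4: divide by 4. So div: -3*x = -6.
Step 6. [-3*x = -6] -3·(inner) — divide through by -3, so div: x = 2.

Answer: x ∈ {2}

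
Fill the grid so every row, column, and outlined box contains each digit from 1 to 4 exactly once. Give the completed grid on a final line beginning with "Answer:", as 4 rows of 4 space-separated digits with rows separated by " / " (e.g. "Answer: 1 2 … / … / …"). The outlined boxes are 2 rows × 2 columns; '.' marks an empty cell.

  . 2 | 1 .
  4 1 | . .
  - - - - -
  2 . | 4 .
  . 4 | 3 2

Step 1. [r1c4∈{3,4}] 4 has one home in row 1: r1c4, so r1c4=4.
Step 2. [r1c1∈{3}] only 3 remains possible at r1c1. So r1c1=3.
Step 3. [r2c3∈{2}] only 2 remains possible at r2c3 ⇒ r2c3=2.
Step 4. [r3c4∈{1}] only 1 remains possible at r3c4 ⇒ r3c4=1.
Step 5. [r4c1∈{1}] r4c1 is down to just 1. So r4c1=1.
Step 6. [r3c2∈{3}] r3c2 is down to just 3. So r3c2=3.
Step 7. [r2c4∈{3}] nothing but 3 survives at r2c4, so r2c4=3.

Answer: 3 2 1 4 / 4 1 2 3 / 2 3 4 1 / 1 4 3 2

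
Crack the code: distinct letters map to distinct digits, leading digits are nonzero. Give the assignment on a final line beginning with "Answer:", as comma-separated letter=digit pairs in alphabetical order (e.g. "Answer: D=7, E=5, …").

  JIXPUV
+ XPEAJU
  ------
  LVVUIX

Step 1. [col 1: V + U ≡ X (mod 10)] X=5 is one option consistent with column 1 (V + U ≡ X (mod 10), carry-in 0) — take it. So X=5.
Step 2. [col 1: V + U ≡ X (mod 10)] several values work for V in column 1 (V + U ≡ X (mod 10), carry-in 0); try V=8, so V=8.
Step 3. [col 1: V + U ≡ X (mod 10)] column 1: given V=8, X=5, carry-in 0, and digits 5,8 already taken and all letters distinct, V+U≡X (mod 10) forces U=7 ⇒ U=7.
Step 4. [col 2: U + J ≡ I (mod 10)] several values work for I in column 2 (U + J ≡ I (mod 10), carry-in 1); try I=2, so I=2.
Step 5. [col 2: U + J ≡ I (mod 10)] from column 2 (U=7, I=2, carry-in 1, digits 2,5,7,8 already taken and all letters distinct): J must equal 4 ⇒ J=4.
Step 6. [col 3: P + A ≡ U (mod 10)] A=0 is one option consistent with column 3 (P + A ≡ U (mod 10), carry-in 1) — take it. So A=0.
Step 7. [col 3: P + A ≡ U (mod 10)] column 3 reads P+A+carry(1)=U with A=0, U=7; with digits 0,2,4,5,7,8 already taken and all letters distinct, the only value for P is 6, so P=6.
Step 8. [col 4: X + E ≡ V (mod 10)] from column 4 (X=5, V=8, carry-in 0, digits 0,2,4,5,6,7,8 already taken and all letters distinct): E must equal 3 ⇒ E=3.
Step 9. [col 6: J + X ≡ L (mod 10)] column 6 reads J+X+carry(0)=L with J=4, X=5; with digits 0,2,3,4,5,6,7,8 already taken and all letters distinct, the only value for L is 9, so L=9.

Answer: A=0, E=3, I=2, J=4, L=9, P=6, U=7, V=8, X=5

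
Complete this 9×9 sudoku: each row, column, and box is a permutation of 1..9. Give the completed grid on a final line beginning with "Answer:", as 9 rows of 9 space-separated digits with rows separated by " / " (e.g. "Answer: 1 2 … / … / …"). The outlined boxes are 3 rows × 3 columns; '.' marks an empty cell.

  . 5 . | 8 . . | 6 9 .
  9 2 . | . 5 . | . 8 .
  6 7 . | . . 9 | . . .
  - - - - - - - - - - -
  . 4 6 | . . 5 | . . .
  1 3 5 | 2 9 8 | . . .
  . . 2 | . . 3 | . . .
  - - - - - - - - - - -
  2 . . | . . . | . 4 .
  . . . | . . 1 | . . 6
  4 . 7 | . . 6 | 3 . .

Step 1. [r7c6∈{7}] only 7 remains possible at r7c6 ⇒ r7c6=7.
Step 2. [r2c6∈{4}] r2c6 is down to just 4, so r2c6=4.
Step 3. [r1c1∈{3}] r1c1 has the single candidate 3 ⇒ r1c1=3.
Step 4. [r2c3∈{1}] only 1 remains possible at r2c3, so r2c3=1.
Step 5. [r2c7∈{7}] nothing but 7 survives at r2c7 ⇒ r2c7=7.
Step 6. [r6c2∈{8,9}] r6c2 is the only open cell in box 4 admitting 9. So r6c2=9.
Step 7. [r8c2∈{8}] r8c2 is down to just 8, so r8c2=8.
Step 8. [r8c8∈{2,5,7}] in row 8, 7 fits only at r8c8. So r8c8=7.
Step 9. [r6c5∈{1,4,6,7}] across col 5, 6 lands solely at r6c5, so r6c5=6.
Step 10. [r6c4∈{1,4,7}] box 5 places 4 nowhere but r6c4. So r6c4=4.
Step 11. [r4c4∈{1,7}] across col 4, 7 lands solely at r4c4 ⇒ r4c4=7.
Step 12. [r3c4∈{1,3}] across col 4, 1 lands solely at r3c4 ⇒ r3c4=1.
Step 13. [r1c9∈{1,2,4}] 1 has one home in row 1: r1c9, so r1c9=1.
Step 14. [r2c9∈{3}] nothing but 3 survives at r2c9 ⇒ r2c9=3.
Step 15. [r4c1∈{8}] only 8 remains possible at r4c1. So r4c1=8.
Step 16. [r3c5∈{2,3}] row 3 places 3 nowhere but r3c5. So r3c5=3.
Step 17. [r7c5∈{8}] only 8 remains possible at r7c5 ⇒ r7c5=8.
Step 18. [r9c9∈{2,5,8,9}] across row 9, 8 lands solely at r9c9. So r9c9=8.
Step 19. [r9c5∈{2}] nothing but 2 survives at r9c5. So r9c5=2.
Step 20. [r8c7∈{2,5,9}] r8c7 is the only open cell in row 8 admitting 2 ⇒ r8c7=2.
Step 21. [r9c4∈{5,9}] r9c4 is the only open cell in row 9 admitting 9, so r9c4=9.
Step 22. [r9c8∈{1,5}] r9c8 is the only open cell in row 9 admitting 5 ⇒ r9c8=5.
Step 23. [r7c7∈{1,9}] in box 9, 1 fits only at r7c7. So r7c7=1.
Step 24. [r5c9∈{4,7}] 7 has one home in row 5: r5c9, so r5c9=7.
Step 25. [r3c9∈{2,4,5}] 4 has one home in col 9: r3c9, so r3c9=4.
Step 26. [r7c9∈{9}] only 9 remains possible at r7c9, so r7c9=9.
Step 27. [r4c8∈{1,2,3}] r4c8 is the only open cell in row 4 admitting 3 ⇒ r4c8=3.
Step 28. [r7c3∈{3}] nothing but 3 survives at r7c3, so r7c3=3.
Step 29. [r8c1∈{5}] r8c1 is down to just 5, so r8c1=5.
Step 30. [r6c7∈{5,8}] r6c7 is the only open cell in row 6 admitting 8 ⇒ r6c7=8.
Step 31. [r6c8∈{1}] r6c8 has the single candidate 1. So r6c8=1.
Step 32. [r9c2∈{1}] r9c2 has the single candidate 1. So r9c2=1.
Step 33. [r1c3∈{4}] r1c3 has the single candidate 4 ⇒ r1c3=4.
Step 34. [r8c3∈{9}] r8c3 is down to just 9, so r8c3=9.
Step 35. [r1c5∈{7}] only 7 remains possible at r1c5, so r1c5=7.
Step 36. [r4c5∈{1}] nothing but 1 survives at r4c5 ⇒ r4c5=1.
Step 37. [r3c7∈{5}] r3c7's peers cover all but 5 ⇒ r3c7=5.
Step 38. [r7c4∈{5}] r7c4 has the single candidate 5 ⇒ r7c4=5.
Step 39. [r5c7∈{4}] r5c7 has the single candidate 4, so r5c7=4.
Step 40. [r6c9∈{5}] r6c9's peers cover all but 5 ⇒ r6c9=5.
Step 41. [r4c9∈{2}] nothing but 2 survives at r4c9 ⇒ r4c9=2.
Step 42. [r3c8∈{2}] r3c8's peers cover all but 2, so r3c8=2.
Step 43. [r8c4∈{3}] r8c4's peers cover all but 3, so r8c4=3.
Step 44. [r6c1∈{7}] only 7 remains possible at r6c1. So r6c1=7.
Step 45. [r8c5∈{4}] r8c5's peers cover all but 4 ⇒ r8c5=4.
Step 46. [r1c6∈{2}] r1c6's peers cover all but 2, so r1c6=2.
Step 47. [r3c3∈{8}] r3c3 is down to just 8, so r3c3=8.
Step 48. [r4c7∈{9}] r4c7's peers cover all but 9, so r4c7=9.
Step 49. [r2c4∈{6}] nothing but 6 survives at r2c4, so r2c4=6.
Step 50. [r7c2∈{6}] r7c2 is down to just 6, so r7c2=6.
Step 51. [r5c8∈{6}] nothing but 6 survives at r5c8. So r5c8=6.

Answer: 3 5 4 8 7 2 6 9 1 / 9 2 1 6 5 4 7 8 3 / 6 7 8 1 3 9 5 2 4 / 8 4 6 7 1 5 9 3 2 / 1 3 5 2 9 8 4 6 7 / 7 9 2 4 6 3 8 1 5 / 2 6 3 5 8 7 1 4 9 / 5 8 9 3 4 1 2 7 6 / 4 1 7 9 2 6 3 5 8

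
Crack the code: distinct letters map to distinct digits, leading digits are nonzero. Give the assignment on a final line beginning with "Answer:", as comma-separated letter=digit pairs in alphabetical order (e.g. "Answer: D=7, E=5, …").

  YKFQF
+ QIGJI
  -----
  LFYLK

Step 1. [col 1: F + I ≡ K (mod 10)] column 1 (F + I ≡ K (mod 10), carry-in 0) doesn't pin K yet; pick K=9 and continue. So K=9.
Step 2. [col 1: F + I ≡ K (mod 10)] no forcing yet in column 1 (carry-in 0); I=5 is free and consistent — try it ⇒ I=5.
Step 3. [col 1: F + I ≡ K (mod 10)] column 1: given I=5, K=9, carry-in 0, and digits 5,9 already taken and all letters distinct, F+I≡K (mod 10) forces F=4, so F=4.
Step 4. [col 2: Q + J ≡ L (mod 10)] several values work for J in column 2 (Q + J ≡ L (mod 10), carry-in 0); try J=7. So J=7.
Step 5. [col 2: Q + J ≡ L (mod 10)] no forcing yet in column 2 (carry-in 0); Q=1 is free and consistent — try it ⇒ Q=1.
Step 6. [col 2: Q + J ≡ L (mod 10)] from column 2 (Q=1, J=7, carry-in 0, digits 1,4,5,7,9 already taken and all letters distinct): L must equal 8. So L=8.
Step 7. [col 3: F + G ≡ Y (mod 10)] several values work for G in column 3 (F + G ≡ Y (mod 10), carry-in 0); try G=2, so G=2.
Step 8. [col 3: F + G ≡ Y (mod 10)] in column 3 we have F+G≡Y with carry-in 0; given F=4, G=2 and digits 1,2,4,5,7,8,9 already taken and all letters distinct, that pins Y to 6. So Y=6.

Answer: F=4, G=2, I=5, J=7, K=9, L=8, Q=1, Y=6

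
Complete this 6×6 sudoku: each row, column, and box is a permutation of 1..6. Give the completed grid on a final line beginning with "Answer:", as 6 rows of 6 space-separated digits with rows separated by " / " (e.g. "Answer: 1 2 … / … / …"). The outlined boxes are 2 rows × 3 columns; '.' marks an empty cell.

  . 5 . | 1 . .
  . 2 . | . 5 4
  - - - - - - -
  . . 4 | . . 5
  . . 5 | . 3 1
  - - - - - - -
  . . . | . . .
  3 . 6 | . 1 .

Step 1. [r5c5∈{2,4,6}] 4 has one home in col 5: r5c5, so r5c5=4.
Step 2. [r6c6∈{2}] r6c6 has the single candidate 2, so r6c6=2.
Step 3. [r4c2∈{6}] r4c2 is down to just 6, so r4c2=6.
Step 4. [r4c1∈{2}] r4c1 is down to just 2, so r4c1=2.
Step 5. [r3c1∈{1}] only 1 remains possible at r3c1, so r3c1=1.
Step 6. [r1c5∈{2,6}] across row 1, 2 lands solely at r1c5. So r1c5=2.
Step 7. [r1c3∈{3}] r1c3's peers cover all but 3. So r1c3=3.
Step 8. [r1c6∈{6}] nothing but 6 survives at r1c6, so r1c6=6.
Step 9. [r5c4∈{3,5,6}] row 5 places 6 nowhere but r5c4. So r5c4=6.
Step 10. [r5c3∈{1,2}] across row 5, 2 lands solely at r5c3, so r5c3=2.
Step 11. [r4c4∈{4}] r4c4 is down to just 4, so r4c4=4.
Step 12. [r1c1∈{4}] r1c1's peers cover all but 4 ⇒ r1c1=4.
Step 13. [r3c4∈{2}] r3c4's peers cover all but 2 ⇒ r3c4=2.
Step 14. [r2c4∈{3}] nothing but 3 survives at r2c4. So r2c4=3.
Step 15. [r2c1∈{6}] only 6 remains possible at r2c1, so r2c1=6.
Step 16. [r5c6∈{3}] nothing but 3 survives at r5c6. So r5c6=3.
Step 17. [r6c4∈{5}] nothing but 5 survives at r6c4. So r6c4=5.
Step 18. [r3c5∈{6}] r3c5 is down to just 6 ⇒ r3c5=6.
Step 19. [r6c2∈{4}] nothing but 4 survives at r6c2 ⇒ r6c2=4.
Step 20. [r2c3∈{1}] r2c3 is down to just 1. So r2c3=1.
Step 21. [r3c2∈{3}] nothing but 3 survives at r3c2. So r3c2=3.
Step 22. [r5c1∈{5}] r5c1's peers cover all but 5, so r5c1=5.
Step 23. [r5c2∈{1}] nothing but 1 survives at r5c2, so r5c2=1.

Answer: 4 5 3 1 2 6 / 6 2 1 3 5 4 / 1 3 4 2 6 5 / 2 6 5 4 3 1 / 5 1 2 6 4 3 / 3 4 6 5 1 2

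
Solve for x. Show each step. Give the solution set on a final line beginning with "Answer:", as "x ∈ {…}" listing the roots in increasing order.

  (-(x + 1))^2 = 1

Step 1. [(-(x + 1))^2 = 1] LHS squared, RHS 1 ≥ 0: apply √ (±) ⇒ sqrt: -(x + 1) = 1 or -1.
Step 2. [-(x + 1) = 1 or -1] LHS negated; negate both sides. So neg: x + 1 = -1 or 1.
Step 3. [x + 1 = -1 or 1] +1 is outermost — subtract 1 both sides. So sub: x = -2 or 0.

Answer: x ∈ {-2, 0}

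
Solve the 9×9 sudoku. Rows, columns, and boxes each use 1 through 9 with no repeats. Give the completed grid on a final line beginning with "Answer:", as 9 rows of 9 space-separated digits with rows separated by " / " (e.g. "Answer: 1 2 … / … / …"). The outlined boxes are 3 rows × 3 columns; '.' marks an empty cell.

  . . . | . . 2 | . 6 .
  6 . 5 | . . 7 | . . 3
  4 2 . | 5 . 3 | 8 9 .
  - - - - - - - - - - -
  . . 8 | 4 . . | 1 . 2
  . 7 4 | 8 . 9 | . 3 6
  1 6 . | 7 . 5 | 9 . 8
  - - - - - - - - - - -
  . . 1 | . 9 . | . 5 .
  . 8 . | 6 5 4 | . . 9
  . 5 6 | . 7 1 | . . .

Step 1. [r1c3∈{3,7,9}] 9 has one home in col 3: r1c3, so r1c3=9.
Step 2. [r1c4∈{1}] r1c4's peers cover all but 1. So r1c4=1.
Step 3. [r9c9∈{4}] r9c9's peers cover all but 4. So r9c9=4.
Step 4. [r7c9∈{7}] nothing but 7 survives at r7c9 ⇒ r7c9=7.
Step 5. [r1c7∈{4,5,7}] r1c7 is the only open cell in col 7 admitting 7, so r1c7=7.
Step 6. [r4c1∈{3,5,9}] 5 has one home in row 4: r4c1 ⇒ r4c1=5.
Step 7. [r5c1∈{2}] r5c1 has the single candidate 2. So r5c1=2.
Step 8. [r7c1∈{3}] nothing but 3 survives at r7c1 ⇒ r7c1=3.
Step 9. [r2c7∈{2,4}] in col 7, 4 fits only at r2c7 ⇒ r2c7=4.
Step 10. [r2c8∈{1,2}] in row 2, 2 fits only at r2c8, so r2c8=2.
Step 11. [r8c7∈{2,3}] r8c7 is the only open cell in row 8 admitting 3 ⇒ r8c7=3.
Step 12. [r6c3∈{3}] nothing but 3 survives at r6c3, so r6c3=3.
Step 13. [r7c4∈{2}] r7c4 has the single candidate 2, so r7c4=2.
Step 14. [r8c1∈{7}] r8c1 has the single candidate 7. So r8c1=7.
Step 15. [r1c5∈{4,8}] across row 1, 4 lands solely at r1c5. So r1c5=4.
Step 16. [r4c5∈{3,6}] across row 4, 3 lands solely at r4c5. So r4c5=3.
Step 17. [r2c2∈{1}] r2c2 is down to just 1 ⇒ r2c2=1.
Step 18. [r7c6∈{8}] nothing but 8 survives at r7c6. So r7c6=8.
Step 19. [r9c4∈{3}] r9c4's peers cover all but 3, so r9c4=3.
Step 20. [r3c3∈{7}] r3c3 has the single candidate 7 ⇒ r3c3=7.
Step 21. [r4c8∈{7}] only 7 remains possible at r4c8, so r4c8=7.
Step 22. [r9c8∈{8}] r9c8 has the single candidate 8, so r9c8=8.
Step 23. [r7c2∈{4}] nothing but 4 survives at r7c2. So r7c2=4.
Step 24. [r8c3∈{2}] only 2 remains possible at r8c3. So r8c3=2.
Step 25. [r9c7∈{2}] only 2 remains possible at r9c7 ⇒ r9c7=2.
Step 26. [r1c2∈{3}] only 3 remains possible at r1c2 ⇒ r1c2=3.
Step 27. [r3c9∈{1}] only 1 remains possible at r3c9, so r3c9=1.
Step 28. [r5c5∈{1}] only 1 remains possible at r5c5, so r5c5=1.
Step 29. [r1c1∈{8}] r1c1 is down to just 8, so r1c1=8.
Step 30. [r7c7∈{6}] r7c7 has the single candidate 6 ⇒ r7c7=6.
Step 31. [r6c5∈{2}] nothing but 2 survives at r6c5, so r6c5=2.
Step 32. [r6c8∈{4}] only 4 remains possible at r6c8 ⇒ r6c8=4.
Step 33. [r9c1∈{9}] r9c1 is down to just 9, so r9c1=9.
Step 34. [r3c5∈{6}] nothing but 6 survives at r3c5 ⇒ r3c5=6.
Step 35. [r8c8∈{1}] nothing but 1 survives at r8c8, so r8c8=1.
Step 36. [r2c4∈{9}] r2c4 is down to just 9 ⇒ r2c4=9.
Step 37. [r2c5∈{8}] nothing but 8 survives at r2c5 ⇒ r2c5=8.
Step 38. [r5c7∈{5}] r5c7 has the single candidate 5. So r5c7=5.
Step 39. [r4c6∈{6}] only 6 remains possible at r4c6. So r4c6=6.
Step 40. [r4c2∈{9}] r4c2's peers cover all but 9, so r4c2=9.
Step 41. [r1c9∈{5}] nothing but 5 survives at r1c9 ⇒ r1c9=5.

Answer: 8 3 9 1 4 2 7 6 5 / 6 1 5 9 8 7 4 2 3 / 4 2 7 5 6 3 8 9 1 / 5 9 8 4 3 6 1 7 2 / 2 7 4 8 1 9 5 3 6 / 1 6 3 7 2 5 9 4 8 / 3 4 1 2 9 8 6 5 7 / 7 8 2 6 5 4 3 1 9 / 9 5 6 3 7 1 2 8 4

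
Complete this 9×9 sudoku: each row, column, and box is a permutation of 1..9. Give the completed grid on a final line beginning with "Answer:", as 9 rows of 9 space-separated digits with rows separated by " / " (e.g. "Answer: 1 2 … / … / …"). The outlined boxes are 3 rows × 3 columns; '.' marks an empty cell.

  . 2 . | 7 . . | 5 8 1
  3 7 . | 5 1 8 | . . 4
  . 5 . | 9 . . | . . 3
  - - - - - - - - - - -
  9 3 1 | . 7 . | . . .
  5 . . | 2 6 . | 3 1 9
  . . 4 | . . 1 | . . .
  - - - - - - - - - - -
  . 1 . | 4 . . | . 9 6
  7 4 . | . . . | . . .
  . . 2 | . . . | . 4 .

Step 1. [r7c1∈{8}] r7c1 is down to just 8. So r7c1=8.
Step 2. [r9c1∈{6}] only 6 remains possible at r9c1. So r9c1=6.
Step 3. [r8c8∈{2,3,5}] in col 8, 3 fits only at r8c8, so r8c8=3.
Step 4. [r4c4∈{8}] r4c4 is down to just 8 ⇒ r4c4=8.
Step 5. [r6c5∈{3,5,9}] r6c5 is the only open cell in row 6 admitting 9. So r6c5=9.
Step 6. [r4c6∈{4,5}] across box 5, 5 lands solely at r4c6 ⇒ r4c6=5.
Step 7. [r4c9∈{2}] r4c9's peers cover all but 2. So r4c9=2.
Step 8. [r4c8∈{6}] only 6 remains possible at r4c8 ⇒ r4c8=6.
Step 9. [r1c1∈{4}] r1c1 has the single candidate 4, so r1c1=4.
Step 10. [r2c7∈{2,6,9}] col 7 places 9 nowhere but r2c7 ⇒ r2c7=9.
Step 11. [r3c7∈{2,6,7}] col 7 places 6 nowhere but r3c7, so r3c7=6.
Step 12. [r7c3∈{3,5}] in col 3, 3 fits only at r7c3, so r7c3=3.
Step 13. [r1c6∈{3,6}] across box 2, 6 lands solely at r1c6. So r1c6=6.
Step 14. [r9c6∈{3,7,9}] r9c6 is the only open cell in col 6 admitting 3 ⇒ r9c6=3.
Step 15. [r7c5∈{2,5}] r7c5 is the only open cell in row 7 admitting 5, so r7c5=5.
Step 16. [r9c9∈{5,7,8}] r9c9 is the only open cell in row 9 admitting 5, so r9c9=5.
Step 17. [r9c7∈{1,7,8}] row 9 places 7 nowhere but r9c7. So r9c7=7.
Step 18. [r8c7∈{1,2,8}] in col 7, 1 fits only at r8c7, so r8c7=1.
Step 19. [r8c6∈{2,9}] col 6 places 9 nowhere but r8c6, so r8c6=9.
Step 20. [r8c5∈{2,8}] in row 8, 2 fits only at r8c5 ⇒ r8c5=2.
Step 21. [r3c8∈{2,7}] across row 3, 7 lands solely at r3c8. So r3c8=7.
Step 22. [r5c2∈{8}] nothing but 8 survives at r5c2 ⇒ r5c2=8.
Step 23. [r3c6∈{2,4}] r3c6 is the only open cell in row 3 admitting 2, so r3c6=2.
Step 24. [r6c7∈{8}] r6c7's peers cover all but 8 ⇒ r6c7=8.
Step 25. [r6c8∈{5}] r6c8 is down to just 5. So r6c8=5.
Step 26. [r3c1∈{1}] r3c1 is down to just 1, so r3c1=1.
Step 27. [r6c2∈{6}] only 6 remains possible at r6c2 ⇒ r6c2=6.
Step 28. [r3c3∈{8}] r3c3's peers cover all but 8 ⇒ r3c3=8.
Step 29. [r1c3∈{9}] r1c3's peers cover all but 9 ⇒ r1c3=9.
Step 30. [r5c6∈{4}] nothing but 4 survives at r5c6 ⇒ r5c6=4.
Step 31. [r5c3∈{7}] r5c3's peers cover all but 7. So r5c3=7.
Step 32. [r2c8∈{2}] r2c8's peers cover all but 2. So r2c8=2.
Step 33. [r7c6∈{7}] only 7 remains possible at r7c6. So r7c6=7.
Step 34. [r1c5∈{3}] nothing but 3 survives at r1c5 ⇒ r1c5=3.
Step 35. [r6c9∈{7}] r6c9's peers cover all but 7, so r6c9=7.
Step 36. [r2c3∈{6}] nothing but 6 survives at r2c3 ⇒ r2c3=6.
Step 37. [r8c9∈{8}] nothing but 8 survives at r8c9 ⇒ r8c9=8.
Step 38. [r9c4∈{1}] nothing but 1 survives at r9c4 ⇒ r9c4=1.
Step 39. [r9c5∈{8}] nothing but 8 survives at r9c5. So r9c5=8.
Step 40. [r6c1∈{2}] nothing but 2 survives at r6c1 ⇒ r6c1=2.
Step 41. [r7c7∈{2}] nothing but 2 survives at r7c7 ⇒ r7c7=2.
Step 42. [r6c4∈{3}] r6c4 is down to just 3. So r6c4=3.
Step 43. [r4c7∈{4}] r4c7 is down to just 4 ⇒ r4c7=4.
Step 44. [r8c4∈{6}] nothing but 6 survives at r8c4, so r8c4=6.
Step 45. [r3c5∈{4}] nothing but 4 survives at r3c5 ⇒ r3c5=4.
Step 46. [r9c2∈{9}] only 9 remains possible at r9c2 ⇒ r9c2=9.
Step 47. [r8c3∈{5}] only 5 remains possible at r8c3 ⇒ r8c3=5.

Answer: 4 2 9 7 3 6 5 8 1 / 3 7 6 5 1 8 9 2 4 / 1 5 8 9 4 2 6 7 3 / 9 3 1 8 7 5 4 6 2 / 5 8 7 2 6 4 3 1 9 / 2 6 4 3 9 1 8 5 7 / 8 1 3 4 5 7 2 9 6 / 7 4 5 6 2 9 1 3 8 / 6 9 2 1 8 3 7 4 5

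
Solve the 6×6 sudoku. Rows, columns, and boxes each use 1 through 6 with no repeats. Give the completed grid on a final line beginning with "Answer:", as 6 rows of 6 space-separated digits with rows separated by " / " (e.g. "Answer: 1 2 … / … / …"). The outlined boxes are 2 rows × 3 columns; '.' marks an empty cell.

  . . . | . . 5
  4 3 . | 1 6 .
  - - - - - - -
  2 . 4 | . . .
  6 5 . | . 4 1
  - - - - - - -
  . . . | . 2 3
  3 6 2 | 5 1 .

Step 1. [r1c4∈{2,3,4}] 4 has one home in row 1: r1c4, so r1c4=4.
Step 2. [r1c1∈{1}] r1c1 is down to just 1 ⇒ r1c1=1.
Step 3. [r5c3∈{1,5}] across col 3, 1 lands solely at r5c3. So r5c3=1.
Step 4. [r3c5∈{3,5}] 3 in col 4 is pinned to box 4. So r3c5≠3.
Step 5. [r3c4∈{3,6}] row 3 places 3 nowhere but r3c4. So r3c4=3.
Step 6. [r2c6∈{2}] r2c6 has the single candidate 2, so r2c6=2.
Step 7. [r3c2∈{1}] r3c2 has the single candidate 1 ⇒ r3c2=1.
Step 8. [r5c1∈{5}] r5c1 is down to just 5 ⇒ r5c1=5.
Step 9. [r1c2∈{2}] only 2 remains possible at r1c2. So r1c2=2.
Step 10. [r3c6∈{6}] only 6 remains possible at r3c6, so r3c6=6.
Step 11. [r4c3∈{3}] r4c3's peers cover all but 3 ⇒ r4c3=3.
Step 12. [r2c3∈{5}] nothing but 5 survives at r2c3, so r2c3=5.
Step 13. [r1c3∈{6}] r1c3 is down to just 6 ⇒ r1c3=6.
Step 14. [r5c4∈{6}] only 6 remains possible at r5c4 ⇒ r5c4=6.
Step 15. [r4c4∈{2}] r4c4's peers cover all but 2 ⇒ r4c4=2.
Step 16. [r5c2∈{4}] only 4 remains possible at r5c2, so r5c2=4.
Step 17. [r1c5∈{3}] r1c5's peers cover all but 3. So r1c5=3.
Step 18. [r3c5∈{5}] nothing but 5 survives at r3c5 ⇒ r3c5=5.
Step 19. [r6c6∈{4}] nothing but 4 survives at r6c6, so r6c6=4.

Answer: 1 2 6 4 3 5 / 4 3 5 1 6 2 / 2 1 4 3 5 6 / 6 5 3 2 4 1 / 5 4 1 6 2 3 / 3 6 2 5 1 4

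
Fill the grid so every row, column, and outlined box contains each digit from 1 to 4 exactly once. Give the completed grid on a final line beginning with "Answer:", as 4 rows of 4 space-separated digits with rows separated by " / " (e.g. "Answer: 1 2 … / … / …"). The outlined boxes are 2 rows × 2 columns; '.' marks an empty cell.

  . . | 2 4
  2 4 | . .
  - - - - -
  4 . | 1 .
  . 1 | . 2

Step 1. [r3c4∈{3}] r3c4 is down to just 3. So r3c4=3.
Step 2. [r4c1∈{3}] r4c1 has the single candidate 3, so r4c1=3.
Step 3. [r3c2∈{2}] r3c2's peers cover all but 2, so r3c2=2.
Step 4. [r1c1∈{1}] r1c1's peers cover all but 1, so r1c1=1.
Step 5. [r4c3∈{4}] r4c3's peers cover all but 4. So r4c3=4.
Step 6. [r1c2∈{3}] nothing but 3 survives at r1c2 ⇒ r1c2=3.
Step 7. [r2c3∈{3}] r2c3's peers cover all but 3 ⇒ r2c3=3.
Step 8. [r2c4∈{1}] r2c4 is down to just 1. So r2c4=1.

Answer: 1 3 2 4 / 2 4 3 1 / 4 2 1 3 / 3 1 4 2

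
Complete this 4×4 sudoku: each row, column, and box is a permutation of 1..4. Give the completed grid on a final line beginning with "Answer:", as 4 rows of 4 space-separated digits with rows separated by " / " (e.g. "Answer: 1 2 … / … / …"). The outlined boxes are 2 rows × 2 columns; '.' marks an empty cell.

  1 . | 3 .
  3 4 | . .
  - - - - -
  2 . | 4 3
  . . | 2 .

Step 1. [r4c4∈{1}] nothing but 1 survives at r4c4. So r4c4=1.
Step 2. [r2c4∈{2}] only 2 remains possible at r2c4. So r2c4=2.
Step 3. [r4c2∈{3}] r4c2 is down to just 3 ⇒ r4c2=3.
Step 4. [r1c2∈{2}] nothing but 2 survives at r1c2, so r1c2=2.
Step 5. [r2c3∈{1}] r2c3 has the single candidate 1. So r2c3=1.
Step 6. [r1c4∈{4}] r1c4's peers cover all but 4 ⇒ r1c4=4.
Step 7. [r3c2∈{1}] r3c2 has the single candidate 1, so r3c2=1.
Step 8. [r4c1∈{4}] nothing but 4 survives at r4c1, so r4c1=4.

Answer: 1 2 3 4 / 3 4 1 2 / 2 1 4 3 / 4 3 2 1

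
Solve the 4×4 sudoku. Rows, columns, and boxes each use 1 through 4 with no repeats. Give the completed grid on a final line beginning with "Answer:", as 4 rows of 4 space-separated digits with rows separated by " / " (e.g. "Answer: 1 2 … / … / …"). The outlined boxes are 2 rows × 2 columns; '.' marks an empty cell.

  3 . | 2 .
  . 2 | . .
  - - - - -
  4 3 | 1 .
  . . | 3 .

Step 1. [r2c1∈{1}] only 1 remains possible at r2c1. So r2c1=1.
Step 2. [r4c4∈{2,4}] 4 has one home in row 4: r4c4, so r4c4=4.
Step 3. [r4c2∈{1}] r4c2 has the single candidate 1 ⇒ r4c2=1.
Step 4. [r4c1∈{2}] nothing but 2 survives at r4c1, so r4c1=2.
Step 5. [r2c4∈{3}] r2c4 is down to just 3 ⇒ r2c4=3.
Step 6. [r1c2∈{4}] r1c2's peers cover all but 4. So r1c2=4.
Step 7. [r1c4∈{1}] only 1 remains possible at r1c4. So r1c4=1.
Step 8. [r3c4∈{2}] nothing but 2 survives at r3c4 ⇒ r3c4=2.
Step 9. [r2c3∈{4}] r2c3 has the single candidate 4. So r2c3=4.

Answer: 3 4 2 1 / 1 2 4 3 / 4 3 1 2 / 2 1 3 4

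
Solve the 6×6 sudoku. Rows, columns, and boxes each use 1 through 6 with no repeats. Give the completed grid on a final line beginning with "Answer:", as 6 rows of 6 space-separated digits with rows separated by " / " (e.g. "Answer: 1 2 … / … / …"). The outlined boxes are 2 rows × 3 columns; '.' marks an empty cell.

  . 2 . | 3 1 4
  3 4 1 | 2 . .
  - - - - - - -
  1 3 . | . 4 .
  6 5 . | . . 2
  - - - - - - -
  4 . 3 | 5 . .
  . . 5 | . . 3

Step 1. [r5c6∈{1,6}] col 6 places 1 nowhere but r5c6 ⇒ r5c6=1.
Step 2. [r3c4∈{6}] r3c4's peers cover all but 6 ⇒ r3c4=6.
Step 3. [r2c6∈{5,6}] 6 has one home in col 6: r2c6. So r2c6=6.
Step 4. [r5c2∈{6}] r5c2 is down to just 6, so r5c2=6.
Step 5. [r5c5∈{2}] r5c5 is down to just 2, so r5c5=2.
Step 6. [r2c5∈{5}] only 5 remains possible at r2c5. So r2c5=5.
Step 7. [r6c5∈{6}] r6c5 has the single candidate 6. So r6c5=6.
Step 8. [r1c1∈{5}] nothing but 5 survives at r1c1, so r1c1=5.
Step 9. [r4c4∈{1}] r4c4 has the single candidate 1, so r4c4=1.
Step 10. [r1c3∈{6}] r1c3 has the single candidate 6. So r1c3=6.
Step 11. [r6c4∈{4}] nothing but 4 survives at r6c4. So r6c4=4.
Step 12. [r3c3∈{2}] only 2 remains possible at r3c3 ⇒ r3c3=2.
Step 13. [r4c3∈{4}] r4c3 is down to just 4. So r4c3=4.
Step 14. [r6c2∈{1}] nothing but 1 survives at r6c2. So r6c2=1.
Step 15. [r6c1∈{2}] only 2 remains possible at r6c1 ⇒ r6c1=2.
Step 16. [r4c5∈{3}] only 3 remains possible at r4c5, so r4c5=3.
Step 17. [r3c6∈{5}] r3c6 has the single candidate 5, so r3c6=5.

Answer: 5 2 6 3 1 4 / 3 4 1 2 5 6 / 1 3 2 6 4 5 / 6 5 4 1 3 2 / 4 6 3 5 2 1 / 2 1 5 4 6 3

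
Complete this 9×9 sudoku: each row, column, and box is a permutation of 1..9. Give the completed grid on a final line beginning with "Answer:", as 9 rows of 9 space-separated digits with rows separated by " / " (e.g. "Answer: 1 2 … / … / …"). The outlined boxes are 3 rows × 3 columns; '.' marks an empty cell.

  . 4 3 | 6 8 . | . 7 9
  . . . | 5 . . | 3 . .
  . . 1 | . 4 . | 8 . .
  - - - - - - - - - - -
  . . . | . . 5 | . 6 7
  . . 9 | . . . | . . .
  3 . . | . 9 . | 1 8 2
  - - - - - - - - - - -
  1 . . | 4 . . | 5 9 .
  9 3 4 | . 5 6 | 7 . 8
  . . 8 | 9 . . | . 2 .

Step 1. [r4c3∈{2}] r4c3's peers cover all but 2 ⇒ r4c3=2.
Step 2. [r6c4∈{7}] r6c4's peers cover all but 7 ⇒ r6c4=7.
Step 3. [r5c7∈{4}] r5c7 is down to just 4, so r5c7=4.
Step 4. [r7c2∈{2,6,7}] box 7 places 2 nowhere but r7c2. So r7c2=2.
Step 5. [r1c6∈{1,2}] in row 1, 1 fits only at r1c6 ⇒ r1c6=1.
Step 6. [r5c8∈{3,5}] in col 8, 3 fits only at r5c8. So r5c8=3.
Step 7. [r1c1∈{2,5}] r1c1 is the only open cell in row 1 admitting 5 ⇒ r1c1=5.
Step 8. [r9c9∈{1,3,4,6}] in row 9, 4 fits only at r9c9 ⇒ r9c9=4.
Step 9. [r9c5∈{1,3,7}] across row 9, 1 lands solely at r9c5 ⇒ r9c5=1.
Step 10. [r9c6∈{3,7}] across row 9, 3 lands solely at r9c6 ⇒ r9c6=3.
Step 11. [r9c2∈{5,6,7}] across row 9, 5 lands solely at r9c2, so r9c2=5.
Step 12. [r6c2∈{6}] only 6 remains possible at r6c2. So r6c2=6.
Step 13. [r9c1∈{6,7}] 7 has one home in row 9: r9c1 ⇒ r9c1=7.
Step 14. [r5c1∈{8}] r5c1's peers cover all but 8, so r5c1=8.
Step 15. [r2c3∈{6,7}] col 3 places 7 nowhere but r2c3 ⇒ r2c3=7.
Step 16. [r2c5∈{2}] only 2 remains possible at r2c5. So r2c5=2.
Step 17. [r4c4∈{1,3,8}] 8 has one home in row 4: r4c4, so r4c4=8.
Step 18. [r2c6∈{9}] r2c6 has the single candidate 9. So r2c6=9.
Step 19. [r5c4∈{1,2}] 1 has one home in col 4: r5c4. So r5c4=1.
Step 20. [r2c9∈{1,6}] in col 9, 1 fits only at r2c9 ⇒ r2c9=1.
Step 21. [r3c9∈{5,6}] in box 3, 6 fits only at r3c9. So r3c9=6.
Step 22. [r7c6∈{7,8}] r7c6 is the only open cell in row 7 admitting 8. So r7c6=8.
Step 23. [r4c2∈{1}] only 1 remains possible at r4c2, so r4c2=1.
Step 24. [r1c7∈{2}] nothing but 2 survives at r1c7, so r1c7=2.
Step 25. [r7c9∈{3}] only 3 remains possible at r7c9. So r7c9=3.
Step 26. [r6c6∈{4}] nothing but 4 survives at r6c6 ⇒ r6c6=4.
Step 27. [r4c7∈{9}] only 9 remains possible at r4c7, so r4c7=9.
Step 28. [r8c4∈{2}] r8c4 has the single candidate 2 ⇒ r8c4=2.
Step 29. [r6c3∈{5}] nothing but 5 survives at r6c3, so r6c3=5.
Step 30. [r2c2∈{8}] r2c2 has the single candidate 8 ⇒ r2c2=8.
Step 31. [r3c2∈{9}] r3c2's peers cover all but 9 ⇒ r3c2=9.
Step 32. [r5c5∈{6}] r5c5's peers cover all but 6 ⇒ r5c5=6.
Step 33. [r4c5∈{3}] r4c5 is down to just 3, so r4c5=3.
Step 34. [r8c8∈{1}] only 1 remains possible at r8c8, so r8c8=1.
Step 35. [r2c8∈{4}] r2c8's peers cover all but 4. So r2c8=4.
Step 36. [r9c7∈{6}] r9c7 is down to just 6 ⇒ r9c7=6.
Step 37. [r7c5∈{7}] only 7 remains possible at r7c5, so r7c5=7.
Step 38. [r3c1∈{2}] only 2 remains possible at r3c1. So r3c1=2.
Step 39. [r5c2∈{7}] only 7 remains possible at r5c2, so r5c2=7.
Step 40. [r4c1∈{4}] r4c1 is down to just 4 ⇒ r4c1=4.
Step 41. [r3c6∈{7}] r3c6 is down to just 7. So r3c6=7.
Step 42. [r5c6∈{2}] r5c6's peers cover all but 2 ⇒ r5c6=2.
Step 43. [r7c3∈{6}] only 6 remains possible at r7c3 ⇒ r7c3=6.
Step 44. [r3c4∈{3}] nothing but 3 survives at r3c4. So r3c4=3.
Step 45. [r5c9∈{5}] r5c9 has the single candidate 5. So r5c9=5.
Step 46. [r3c8∈{5}] r3c8 has the single candidate 5. So r3c8=5.
Step 47. [r2c1∈{6}] r2c1's peers cover all but 6, so r2c1=6.

Answer: 5 4 3 6 8 1 2 7 9 / 6 8 7 5 2 9 3 4 1 / 2 9 1 3 4 7 8 5 6 / 4 1 2 8 3 5 9 6 7 / 8 7 9 1 6 2 4 3 5 / 3 6 5 7 9 4 1 8 2 / 1 2 6 4 7 8 5 9 3 / 9 3 4 2 5 6 7 1 8 / 7 5 8 9 1 3 6 2 4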